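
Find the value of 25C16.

2042975

C(25,16) = C(25,9) by symmetry.
C(25,9) = (25·24·23·22·21·20·19·18·17) / 9! = 741354768000 / 362880 = 2042975.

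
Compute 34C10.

131128140

C(34,10) = (34·33·32·31·30·29·28·27·26·25) / 10! = 475837794432000 / 3628800 = 131128140.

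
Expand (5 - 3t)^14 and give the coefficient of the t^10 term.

36942530625

The general term is C(14,j)·(5)^j·(-3t)^(14-j); the t^10 term has j = 4.
C(14,4) = 1001.
Coefficient = C(14,4) · 5^4 · (-3)^10 = 1001 · 625 · 59049 = 36942530625.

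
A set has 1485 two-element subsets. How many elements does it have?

n(n−1)/2 = 1485 ⇒ n(n−1) = 2970. Since 55·54 = 2970, n = 55.

55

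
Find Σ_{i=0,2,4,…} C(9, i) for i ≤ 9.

256

Even-i terms of row 9 sum to 2^8 = 256.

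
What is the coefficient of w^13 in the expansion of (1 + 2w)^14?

114688

The general term is C(14,j)·(1)^j·(2w)^(14-j); the w^13 term has j = 1.
C(14,1) = 14.
Coefficient = C(14,1) · 2^13 = 14 · 8192 = 114688.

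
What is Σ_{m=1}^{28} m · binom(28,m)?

3758096384

Differentiating (1+x)^28 and setting x=1: Σ m·C(28,m) = 28·2^27 = 3758096384.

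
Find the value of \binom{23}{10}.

1144066

C(23,10) = (23·22·21·20·19·18·17·16·15·14) / 10! = 4151586700800 / 3628800 = 1144066.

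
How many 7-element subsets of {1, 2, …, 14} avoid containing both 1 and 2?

2640

All 7-subsets: C(14,7) = 3432. Those containing both fixed elements: C(12,5) = 792.
3432 − 792 = 2640.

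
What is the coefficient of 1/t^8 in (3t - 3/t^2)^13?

-2735858268

General term: C(13,j)·(3t)^j·(-3/t^2)^(13-j), with t-exponent 1j − 2(13−j) = 3j − 26.
Set 3j − 26 = -8: j = 6.
C(13,6) = 1716; 3^6 = 729; (-3)^7 = -2187.
Coefficient = 1716 · 729 · (-2187) = -2735858268.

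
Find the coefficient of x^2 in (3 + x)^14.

48361131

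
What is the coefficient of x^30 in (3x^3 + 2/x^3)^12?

General term: C(12,j)·(3x^3)^j·(2/x^3)^(12-j), with x-exponent 3j − 3(12−j) = 6j − 36.
Set 6j − 36 = 30: j = 11.
C(12,11) = 12; 3^11 = 177147; 2^1 = 2.
Coefficient = 12 · 177147 · 2 = 4251528.

4251528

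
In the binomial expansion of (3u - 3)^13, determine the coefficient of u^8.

-2051893701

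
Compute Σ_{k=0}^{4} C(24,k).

12951

1 + 24 + 276 + 2024 + 10626 = 12951.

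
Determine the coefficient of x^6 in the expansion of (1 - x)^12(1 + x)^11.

Coefficient of x^6 = Σ_{j} C(12,j)·(-1)^j·C(11,6-j)·1^(6-j) for j from 0 to 6.
= 462 + (-5544) + 21780 + (-36300) + 27225 + (-8712) + 924 = -165.

-165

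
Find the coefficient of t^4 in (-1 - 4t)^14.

The general term is C(14,j)·(-1)^j·(-4t)^(14-j); the t^4 term has j = 10.
C(14,10) = 1001.
Coefficient = C(14,10) · (-4)^4 = 1001 · 256 = 256256.

256256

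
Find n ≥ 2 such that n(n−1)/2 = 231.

n(n−1)/2 = 231 ⇒ n(n−1) = 462. Since 22·21 = 462, n = 22.

22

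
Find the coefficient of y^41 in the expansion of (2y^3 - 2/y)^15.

General term: C(15,j)·(2y^3)^j·(-2/y)^(15-j), with y-exponent 3j − 1(15−j) = 4j − 15.
Set 4j − 15 = 41: j = 14.
C(15,14) = 15; 2^14 = 16384; (-2)^1 = -2.
Coefficient = 15 · 16384 · (-2) = -491520.

-491520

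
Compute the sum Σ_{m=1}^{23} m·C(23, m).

96468992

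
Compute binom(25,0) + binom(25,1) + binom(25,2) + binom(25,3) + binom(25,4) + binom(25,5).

68406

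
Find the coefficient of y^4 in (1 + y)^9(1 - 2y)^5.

86

Coefficient of y^4 = Σ_{j} C(9,j)·1^j·C(5,4-j)·(-2)^(4-j) for j from 0 to 4.
= 80 + (-720) + 1440 + (-840) + 126 = 86.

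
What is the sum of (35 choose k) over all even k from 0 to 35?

17179869184

Even-k terms of row 35 sum to 2^34 = 17179869184.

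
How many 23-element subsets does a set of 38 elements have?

15471286560

C(38,23) = C(38,15) by symmetry.
C(38,15) = (38·37·36·35·34·33·32·31·30·29·28·27·26·25·24) / 15! = 20231404874494894080000 / 1307674368000 = 15471286560.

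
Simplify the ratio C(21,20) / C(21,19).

C(n,k+1)/C(n,k) = (n−k)/(k+1) = (21−19)/(19+1) = 2/20 = 1/10.

1/10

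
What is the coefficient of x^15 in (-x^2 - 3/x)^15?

General term: C(15,j)·(-x^2)^j·(-3/x)^(15-j), with x-exponent 2j − 1(15−j) = 3j − 15.
Set 3j − 15 = 15: j = 10.
C(15,10) = 3003; (-1)^10 = 1; (-3)^5 = -243.
Coefficient = 3003 · 1 · (-243) = -729729.

-729729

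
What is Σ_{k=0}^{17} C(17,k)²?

2333606220

By Vandermonde's identity, Σ C(17,k)² = C(34,17) = 2333606220.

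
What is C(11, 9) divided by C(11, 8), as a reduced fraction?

C(n,k+1)/C(n,k) = (n−k)/(k+1) = (11−8)/(8+1) = 3/9 = 1/3.

1/3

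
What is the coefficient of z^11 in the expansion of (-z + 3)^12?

-36

The general term is C(12,j)·(-z)^j·(3)^(12-j); the z^11 term has j = 11.
C(12,11) = 12.
Coefficient = C(12,11) · (-1)^11 · 3^1 = 12 · (-1) · 3 = -36.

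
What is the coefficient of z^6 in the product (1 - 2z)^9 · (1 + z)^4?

-1200

Coefficient of z^6 = Σ_{j} C(9,j)·(-2)^j·C(4,6-j)·1^(6-j) for j from 2 to 6.
= 144 + (-2688) + 12096 + (-16128) + 5376 = -1200.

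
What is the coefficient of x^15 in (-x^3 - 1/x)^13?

-1716

General term: C(13,j)·(-x^3)^j·(-1/x)^(13-j), with x-exponent 3j − 1(13−j) = 4j − 13.
Set 4j − 13 = 15: j = 7.
C(13,7) = 1716; (-1)^7 = -1; (-1)^6 = 1.
Coefficient = 1716 · (-1) · 1 = -1716.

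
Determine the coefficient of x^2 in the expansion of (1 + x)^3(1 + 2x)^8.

Coefficient of x^2 = Σ_{j} C(3,j)·1^j·C(8,2-j)·2^(2-j) for j from 0 to 2.
= 112 + 48 + 3 = 163.

163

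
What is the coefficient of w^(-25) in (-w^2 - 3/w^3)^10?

General term: C(10,j)·(-w^2)^j·(-3/w^3)^(10-j), with w-exponent 2j − 3(10−j) = 5j − 30.
Set 5j − 30 = -25: j = 1.
C(10,1) = 10; (-1)^1 = -1; (-3)^9 = -19683.
Coefficient = 10 · (-1) · (-19683) = 196830.

196830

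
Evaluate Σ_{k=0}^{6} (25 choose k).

1 + 25 + 300 + 2300 + 12650 + 53130 + 177100 = 245506.

245506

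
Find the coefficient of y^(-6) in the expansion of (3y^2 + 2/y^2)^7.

6048

General term: C(7,j)·(3y^2)^j·(2/y^2)^(7-j), with y-exponent 2j − 2(7−j) = 4j − 14.
Set 4j − 14 = -6: j = 2.
C(7,2) = 21; 3^2 = 9; 2^5 = 32.
Coefficient = 21 · 9 · 32 = 6048.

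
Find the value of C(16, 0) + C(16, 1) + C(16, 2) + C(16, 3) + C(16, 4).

2517

1 + 16 + 120 + 560 + 1820 = 2517.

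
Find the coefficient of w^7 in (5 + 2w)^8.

5120

The general term is C(8,j)·(5)^j·(2w)^(8-j); the w^7 term has j = 1.
C(8,1) = 8.
Coefficient = C(8,1) · 5^1 · 2^7 = 8 · 5 · 128 = 5120.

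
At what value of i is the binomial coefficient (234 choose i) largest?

117

C(234,i) is maximized at i = 234/2 = 117.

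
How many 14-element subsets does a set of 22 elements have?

319770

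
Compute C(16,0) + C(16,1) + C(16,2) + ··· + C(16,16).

Setting x = 1 in (1+x)^16 gives Σ C(16,k) = 2^16 = 65536.

65536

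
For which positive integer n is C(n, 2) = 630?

36

n(n−1)/2 = 630 ⇒ n(n−1) = 1260. Since 36·35 = 1260, n = 36.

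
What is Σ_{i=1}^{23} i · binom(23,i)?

96468992

Since i·C(23,i) = 23·C(22,i−1), the sum is 23·2^22 = 23·4194304 = 96468992.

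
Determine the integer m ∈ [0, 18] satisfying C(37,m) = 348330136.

C(37,m) increases on 0 ≤ m ≤ 18. C(37,9) = 124403620 and C(37,10) = 348330136, so m = 10.

10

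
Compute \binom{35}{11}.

417225900

C(35,11) = (35·34·33·32·31·30·29·28·27·26·25) / 11! = 16654322805120000 / 39916800 = 417225900.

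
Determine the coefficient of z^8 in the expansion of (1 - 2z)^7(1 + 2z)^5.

Coefficient of z^8 = Σ_{j} C(7,j)·(-2)^j·C(5,8-j)·2^(8-j) for j from 3 to 7.
= (-8960) + 44800 + (-53760) + 17920 + (-1280) = -1280.

-1280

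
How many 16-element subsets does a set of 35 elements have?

C(35,16) = (35·34·33·32·31·30·29·28·27·26·25·24·23·22·21·20) / 16! = 84945040381058457600000 / 20922789888000 = 4059928950.

4059928950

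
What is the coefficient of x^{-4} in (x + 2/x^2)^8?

1120

General term: C(8,j)·(x)^j·(2/x^2)^(8-j), with x-exponent 1j − 2(8−j) = 3j − 16.
Set 3j − 16 = -4: j = 4.
C(8,4) = 70; 1^4 = 1; 2^4 = 16.
Coefficient = 70 · 1 · 16 = 1120.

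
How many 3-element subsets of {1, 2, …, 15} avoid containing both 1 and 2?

All 3-subsets: C(15,3) = 455. Those containing both fixed elements: C(13,1) = 13.
455 − 13 = 442.

442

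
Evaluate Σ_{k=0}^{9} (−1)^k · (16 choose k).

-5005

The partial alternating sum Σ_{k=0}^{9} (−1)^k C(16,k) = (−1)^9 C(15,9) = -5005.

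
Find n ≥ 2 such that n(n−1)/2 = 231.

n(n−1)/2 = 231 ⇒ n(n−1) = 462. Since 22·21 = 462, n = 22.

22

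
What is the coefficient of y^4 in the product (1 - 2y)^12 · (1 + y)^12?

-561

Coefficient of y^4 = Σ_{j} C(12,j)·(-2)^j·C(12,4-j)·1^(4-j) for j from 0 to 4.
= 495 + (-5280) + 17424 + (-21120) + 7920 = -561.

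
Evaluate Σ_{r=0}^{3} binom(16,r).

1 + 16 + 120 + 560 = 697.

697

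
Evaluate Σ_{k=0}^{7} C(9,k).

502

1 + 9 + 36 + 84 + 126 + 126 + 84 + 36 = 502.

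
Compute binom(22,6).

74613

C(22,6) = (22·21·20·19·18·17) / 6! = 53721360 / 720 = 74613.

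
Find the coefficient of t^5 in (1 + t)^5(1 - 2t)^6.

Coefficient of t^5 = Σ_{j} C(5,j)·1^j·C(6,5-j)·(-2)^(5-j) for j from 0 to 5.
= (-192) + 1200 + (-1600) + 600 + (-60) + 1 = -51.

-51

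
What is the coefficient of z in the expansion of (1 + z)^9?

9

The general term is C(9,j)·(1)^j·(z)^(9-j); the z^1 term has j = 8.
C(9,8) = 9.
Coefficient = C(9,8) = 9.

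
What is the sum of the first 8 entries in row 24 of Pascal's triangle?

1 + 24 + 276 + 2024 + 10626 + 42504 + 134596 + 346104 = 536155.

536155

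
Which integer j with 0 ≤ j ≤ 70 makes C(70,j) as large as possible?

35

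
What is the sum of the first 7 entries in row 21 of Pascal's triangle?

82160

1 + 21 + 210 + 1330 + 5985 + 20349 + 54264 = 82160.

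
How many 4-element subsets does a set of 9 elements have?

126

C(9,4) = (9·8·7·6) / 4! = 3024 / 24 = 126.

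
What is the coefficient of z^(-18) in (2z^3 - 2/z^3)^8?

-2048

General term: C(8,j)·(2z^3)^j·(-2/z^3)^(8-j), with z-exponent 3j − 3(8−j) = 6j − 24.
Set 6j − 24 = -18: j = 1.
C(8,1) = 8; 2^1 = 2; (-2)^7 = -128.
Coefficient = 8 · 2 · (-128) = -2048.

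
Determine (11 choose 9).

55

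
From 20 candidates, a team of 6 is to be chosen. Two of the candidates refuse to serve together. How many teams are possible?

35700

All 6-subsets: C(20,6) = 38760. Those containing both fixed elements: C(18,4) = 3060.
38760 − 3060 = 35700.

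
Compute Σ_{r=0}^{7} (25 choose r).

726206

1 + 25 + 300 + 2300 + 12650 + 53130 + 177100 + 480700 = 726206.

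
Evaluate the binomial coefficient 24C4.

10626

C(24,4) = (24·23·22·21) / 4! = 255024 / 24 = 10626.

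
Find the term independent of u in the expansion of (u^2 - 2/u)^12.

126720

General term: C(12,j)·(u^2)^j·(-2/u)^(12-j), with u-exponent 2j − 1(12−j) = 3j − 12.
Set 3j − 12 = 0: j = 4.
C(12,4) = 495; 1^4 = 1; (-2)^8 = 256.
Coefficient = 495 · 1 · 256 = 126720.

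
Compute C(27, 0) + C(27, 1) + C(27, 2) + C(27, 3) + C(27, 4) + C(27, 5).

1 + 27 + 351 + 2925 + 17550 + 80730 = 101584.

101584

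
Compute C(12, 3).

C(12,3) = (12·11·10) / 3! = 1320 / 6 = 220.

220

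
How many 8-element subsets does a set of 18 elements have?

43758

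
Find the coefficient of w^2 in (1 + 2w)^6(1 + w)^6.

147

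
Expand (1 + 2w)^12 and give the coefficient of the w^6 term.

59136

The general term is C(12,j)·(1)^j·(2w)^(12-j); the w^6 term has j = 6.
C(12,6) = 924.
Coefficient = C(12,6) · 2^6 = 924 · 64 = 59136.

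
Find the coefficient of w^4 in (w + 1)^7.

The general term is C(7,j)·(w)^j·(1)^(7-j); the w^4 term has j = 4.
C(7,4) = 35.
Coefficient = C(7,4) = 35.

35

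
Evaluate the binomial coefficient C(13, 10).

286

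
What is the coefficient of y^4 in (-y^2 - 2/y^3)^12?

General term: C(12,j)·(-y^2)^j·(-2/y^3)^(12-j), with y-exponent 2j − 3(12−j) = 5j − 36.
Set 5j − 36 = 4: j = 8.
C(12,8) = 495; (-1)^8 = 1; (-2)^4 = 16.
Coefficient = 495 · 1 · 16 = 7920.

7920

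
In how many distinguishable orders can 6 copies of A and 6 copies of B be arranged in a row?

924

Choose positions for the A's: C(12,6) = 924.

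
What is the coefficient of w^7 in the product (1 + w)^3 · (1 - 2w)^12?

Coefficient of w^7 = Σ_{j} C(3,j)·1^j·C(12,7-j)·(-2)^(7-j) for j from 0 to 3.
= (-101376) + 177408 + (-76032) + 7920 = 7920.

7920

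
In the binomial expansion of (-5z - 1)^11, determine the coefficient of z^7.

The general term is C(11,j)·(-5z)^j·(-1)^(11-j); the z^7 term has j = 7.
C(11,7) = 330.
Coefficient = C(11,7) · (-5)^7 = 330 · (-78125) = -25781250.

-25781250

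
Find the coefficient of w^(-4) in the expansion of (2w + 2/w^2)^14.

49201152

General term: C(14,j)·(2w)^j·(2/w^2)^(14-j), with w-exponent 1j − 2(14−j) = 3j − 28.
Set 3j − 28 = -4: j = 8.
C(14,8) = 3003; 2^8 = 256; 2^6 = 64.
Coefficient = 3003 · 256 · 64 = 49201152.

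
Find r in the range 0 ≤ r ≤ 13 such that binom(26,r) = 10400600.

13

C(26,r) increases on 0 ≤ r ≤ 13. C(26,12) = 9657700 and C(26,13) = 10400600, so r = 13.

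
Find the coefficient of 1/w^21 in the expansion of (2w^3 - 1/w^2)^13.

26

General term: C(13,j)·(2w^3)^j·(-1/w^2)^(13-j), with w-exponent 3j − 2(13−j) = 5j − 26.
Set 5j − 26 = -21: j = 1.
C(13,1) = 13; 2^1 = 2; (-1)^12 = 1.
Coefficient = 13 · 2 · 1 = 26.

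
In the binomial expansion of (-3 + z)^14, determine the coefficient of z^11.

-9828

The general term is C(14,j)·(-3)^j·(z)^(14-j); the z^11 term has j = 3.
C(14,3) = 364.
Coefficient = C(14,3) · (-3)^3 = 364 · (-27) = -9828.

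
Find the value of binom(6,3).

C(6,3) = (6·5·4) / 3! = 120 / 6 = 20.

20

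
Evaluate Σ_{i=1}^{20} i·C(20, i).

10485760

Differentiating (1+x)^20 and setting x=1: Σ i·C(20,i) = 20·2^19 = 10485760.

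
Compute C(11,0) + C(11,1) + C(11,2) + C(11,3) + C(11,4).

562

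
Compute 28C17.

21474180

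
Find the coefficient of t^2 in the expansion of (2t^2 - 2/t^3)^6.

960

General term: C(6,j)·(2t^2)^j·(-2/t^3)^(6-j), with t-exponent 2j − 3(6−j) = 5j − 18.
Set 5j − 18 = 2: j = 4.
C(6,4) = 15; 2^4 = 16; (-2)^2 = 4.
Coefficient = 15 · 16 · 4 = 960.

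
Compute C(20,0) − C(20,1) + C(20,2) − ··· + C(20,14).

11628

The partial alternating sum Σ_{k=0}^{14} (−1)^k C(20,k) = (−1)^14 C(19,14) = 11628.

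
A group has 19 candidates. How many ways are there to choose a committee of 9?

This is C(19,9) = 92378.

92378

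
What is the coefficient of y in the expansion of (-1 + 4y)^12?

-48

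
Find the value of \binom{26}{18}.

1562275

C(26,18) = C(26,8) by symmetry.
C(26,8) = (26·25·24·23·22·21·20·19) / 8! = 62990928000 / 40320 = 1562275.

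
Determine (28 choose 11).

21474180

C(28,11) = (28·27·26·25·24·23·22·21·20·19·18) / 11! = 857180548224000 / 39916800 = 21474180.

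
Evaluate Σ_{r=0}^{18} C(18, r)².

By Vandermonde's identity, Σ C(18,r)² = C(36,18) = 9075135300.

9075135300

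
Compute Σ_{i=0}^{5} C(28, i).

122438

1 + 28 + 378 + 3276 + 20475 + 98280 = 122438.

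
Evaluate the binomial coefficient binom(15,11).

1365

C(15,11) = C(15,4) by symmetry.
C(15,4) = (15·14·13·12) / 4! = 32760 / 24 = 1365.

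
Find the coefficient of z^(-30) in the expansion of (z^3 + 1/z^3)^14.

91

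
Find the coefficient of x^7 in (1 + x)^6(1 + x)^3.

36

(1 + x)^6(1 + x)^3 = (1 + x)^9, so the coefficient of x^7 is C(9,7)·1^7 = 36·1 = 36.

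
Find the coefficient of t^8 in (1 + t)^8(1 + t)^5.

Coefficient of t^8 = Σ_{j} C(8,j)·C(5,8-j) for j from 3 to 8.
= 56 + 350 + 560 + 280 + 40 + 1 = 1287.

1287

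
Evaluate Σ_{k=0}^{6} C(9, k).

1 + 9 + 36 + 84 + 126 + 126 + 84 = 466.

466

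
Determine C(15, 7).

6435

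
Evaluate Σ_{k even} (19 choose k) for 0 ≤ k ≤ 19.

262144

Half of (1+1)^19 + (1−1)^19 gives the even-index sum: 2^18 = 262144.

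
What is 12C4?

495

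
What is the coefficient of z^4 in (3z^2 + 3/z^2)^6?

General term: C(6,j)·(3z^2)^j·(3/z^2)^(6-j), with z-exponent 2j − 2(6−j) = 4j − 12.
Set 4j − 12 = 4: j = 4.
C(6,4) = 15; 3^4 = 81; 3^2 = 9.
Coefficient = 15 · 81 · 9 = 10935.

10935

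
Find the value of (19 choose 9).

92378

C(19,9) = (19·18·17·16·15·14·13·12·11) / 9! = 33522128640 / 362880 = 92378.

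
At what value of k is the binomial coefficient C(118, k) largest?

59

C(118,k) is maximized at k = 118/2 = 59.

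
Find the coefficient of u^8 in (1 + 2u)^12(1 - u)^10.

5085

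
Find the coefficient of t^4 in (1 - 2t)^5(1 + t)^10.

90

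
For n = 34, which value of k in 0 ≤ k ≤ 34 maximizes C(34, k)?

17

C(34,k) is maximized at k = 34/2 = 17.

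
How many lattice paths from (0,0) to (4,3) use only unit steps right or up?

35

Each path is a sequence of 7 steps with 4 rights: C(7,4) = 35.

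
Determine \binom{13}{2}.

C(13,2) = (13·12) / 2! = 156 / 2 = 78.

78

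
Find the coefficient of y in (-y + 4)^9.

-589824

The general term is C(9,j)·(-y)^j·(4)^(9-j); the y^1 term has j = 1.
C(9,1) = 9.
Coefficient = C(9,1) · (-1)^1 · 4^8 = 9 · (-1) · 65536 = -589824.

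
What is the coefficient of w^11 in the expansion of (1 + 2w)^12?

24576

The general term is C(12,j)·(1)^j·(2w)^(12-j); the w^11 term has j = 1.
C(12,1) = 12.
Coefficient = C(12,1) · 2^11 = 12 · 2048 = 24576.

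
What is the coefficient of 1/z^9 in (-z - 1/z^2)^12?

General term: C(12,j)·(-z)^j·(-1/z^2)^(12-j), with z-exponent 1j − 2(12−j) = 3j − 24.
Set 3j − 24 = -9: j = 5.
C(12,5) = 792; (-1)^5 = -1; (-1)^7 = -1.
Coefficient = 792 · (-1) · (-1) = 792.

792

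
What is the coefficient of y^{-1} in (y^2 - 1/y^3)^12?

General term: C(12,j)·(y^2)^j·(-1/y^3)^(12-j), with y-exponent 2j − 3(12−j) = 5j − 36.
Set 5j − 36 = -1: j = 7.
C(12,7) = 792; 1^7 = 1; (-1)^5 = -1.
Coefficient = 792 · 1 · (-1) = -792.

-792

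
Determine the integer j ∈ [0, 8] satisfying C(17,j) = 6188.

C(17,j) increases on 0 ≤ j ≤ 8. C(17,4) = 2380 and C(17,5) = 6188, so j = 5.

5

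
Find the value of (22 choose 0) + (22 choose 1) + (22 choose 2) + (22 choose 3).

1794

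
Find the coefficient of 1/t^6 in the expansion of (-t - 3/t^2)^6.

1215

General term: C(6,j)·(-t)^j·(-3/t^2)^(6-j), with t-exponent 1j − 2(6−j) = 3j − 12.
Set 3j − 12 = -6: j = 2.
C(6,2) = 15; (-1)^2 = 1; (-3)^4 = 81.
Coefficient = 15 · 1 · 81 = 1215.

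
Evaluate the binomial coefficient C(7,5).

21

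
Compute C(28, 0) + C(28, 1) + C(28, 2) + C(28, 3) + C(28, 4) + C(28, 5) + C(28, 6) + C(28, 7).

1 + 28 + 378 + 3276 + 20475 + 98280 + 376740 + 1184040 = 1683218.

1683218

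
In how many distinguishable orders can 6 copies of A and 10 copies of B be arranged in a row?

8008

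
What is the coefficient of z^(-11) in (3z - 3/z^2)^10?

-7085880

General term: C(10,j)·(3z)^j·(-3/z^2)^(10-j), with z-exponent 1j − 2(10−j) = 3j − 20.
Set 3j − 20 = -11: j = 3.
C(10,3) = 120; 3^3 = 27; (-3)^7 = -2187.
Coefficient = 120 · 27 · (-2187) = -7085880.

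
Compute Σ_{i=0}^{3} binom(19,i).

1160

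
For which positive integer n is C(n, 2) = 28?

8

n(n−1)/2 = 28 ⇒ n(n−1) = 56. Since 8·7 = 56, n = 8.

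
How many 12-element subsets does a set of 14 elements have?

C(14,12) = C(14,2) by symmetry.
C(14,2) = (14·13) / 2! = 182 / 2 = 91.

91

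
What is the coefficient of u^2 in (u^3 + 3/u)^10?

General term: C(10,j)·(u^3)^j·(3/u)^(10-j), with u-exponent 3j − 1(10−j) = 4j − 10.
Set 4j − 10 = 2: j = 3.
C(10,3) = 120; 1^3 = 1; 3^7 = 2187.
Coefficient = 120 · 1 · 2187 = 262440.

262440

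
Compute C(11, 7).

C(11,7) = C(11,4) by symmetry.
C(11,4) = (11·10·9·8) / 4! = 7920 / 24 = 330.

330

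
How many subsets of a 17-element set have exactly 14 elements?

680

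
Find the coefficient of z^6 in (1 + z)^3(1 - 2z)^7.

Coefficient of z^6 = Σ_{j} C(3,j)·1^j·C(7,6-j)·(-2)^(6-j) for j from 0 to 3.
= 448 + (-2016) + 1680 + (-280) = -168.

-168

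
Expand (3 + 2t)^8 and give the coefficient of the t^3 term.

108864

The general term is C(8,j)·(3)^j·(2t)^(8-j); the t^3 term has j = 5.
C(8,5) = 56.
Coefficient = C(8,5) · 3^5 · 2^3 = 56 · 243 · 8 = 108864.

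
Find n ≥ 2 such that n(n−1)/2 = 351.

27

n(n−1)/2 = 351 ⇒ n(n−1) = 702. Since 27·26 = 702, n = 27.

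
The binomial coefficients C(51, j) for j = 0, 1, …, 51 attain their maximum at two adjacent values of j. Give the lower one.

For odd n = 51, C(51,j) peaks at j = (n−1)/2 and (n+1)/2; the lower is 25.

25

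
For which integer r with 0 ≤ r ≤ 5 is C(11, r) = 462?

C(11,r) increases on 0 ≤ r ≤ 5. C(11,4) = 330 and C(11,5) = 462, so r = 5.

5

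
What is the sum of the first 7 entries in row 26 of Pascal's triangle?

313912

1 + 26 + 325 + 2600 + 14950 + 65780 + 230230 = 313912.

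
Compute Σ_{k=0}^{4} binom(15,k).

1 + 15 + 105 + 455 + 1365 = 1941.

1941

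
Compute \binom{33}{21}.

354817320

C(33,21) = C(33,12) by symmetry.
C(33,12) = (33·32·31·30·29·28·27·26·25·24·23·22) / 12! = 169958063987712000 / 479001600 = 354817320.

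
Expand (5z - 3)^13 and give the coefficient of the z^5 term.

The general term is C(13,j)·(5z)^j·(-3)^(13-j); the z^5 term has j = 5.
C(13,5) = 1287.
Coefficient = C(13,5) · 5^5 · (-3)^8 = 1287 · 3125 · 6561 = 26387521875.

26387521875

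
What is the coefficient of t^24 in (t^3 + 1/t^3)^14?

General term: C(14,j)·(t^3)^j·(1/t^3)^(14-j), with t-exponent 3j − 3(14−j) = 6j − 42.
Set 6j − 42 = 24: j = 11.
C(14,11) = 364; 1^11 = 1; 1^3 = 1.
Coefficient = 364 · 1 · 1 = 364.

364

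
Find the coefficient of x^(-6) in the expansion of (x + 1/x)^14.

1001

General term: C(14,j)·(x)^j·(1/x)^(14-j), with x-exponent 1j − 1(14−j) = 2j − 14.
Set 2j − 14 = -6: j = 4.
C(14,4) = 1001; 1^4 = 1; 1^10 = 1.
Coefficient = 1001 · 1 · 1 = 1001.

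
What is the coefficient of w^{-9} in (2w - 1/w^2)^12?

General term: C(12,j)·(2w)^j·(-1/w^2)^(12-j), with w-exponent 1j − 2(12−j) = 3j − 24.
Set 3j − 24 = -9: j = 5.
C(12,5) = 792; 2^5 = 32; (-1)^7 = -1.
Coefficient = 792 · 32 · (-1) = -25344.

-25344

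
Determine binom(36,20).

7307872110

C(36,20) = C(36,16) by symmetry.
C(36,16) = (36·35·34·33·32·31·30·29·28·27·26·25·24·23·22·21) / 16! = 152901072685905223680000 / 20922789888000 = 7307872110.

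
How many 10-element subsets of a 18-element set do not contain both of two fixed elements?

All 10-subsets: C(18,10) = 43758. Those containing both fixed elements: C(16,8) = 12870.
43758 − 12870 = 30888.

30888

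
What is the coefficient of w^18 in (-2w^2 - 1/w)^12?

67584

General term: C(12,j)·(-2w^2)^j·(-1/w)^(12-j), with w-exponent 2j − 1(12−j) = 3j − 12.
Set 3j − 12 = 18: j = 10.
C(12,10) = 66; (-2)^10 = 1024; (-1)^2 = 1.
Coefficient = 66 · 1024 · 1 = 67584.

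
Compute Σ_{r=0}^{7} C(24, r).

1 + 24 + 276 + 2024 + 10626 + 42504 + 134596 + 346104 = 536155.

536155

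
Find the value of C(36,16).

7307872110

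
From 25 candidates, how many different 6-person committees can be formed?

This is C(25,6) = 177100.

177100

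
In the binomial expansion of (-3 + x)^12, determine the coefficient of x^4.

The general term is C(12,j)·(-3)^j·(x)^(12-j); the x^4 term has j = 8.
C(12,8) = 495.
Coefficient = C(12,8) · (-3)^8 = 495 · 6561 = 3247695.

3247695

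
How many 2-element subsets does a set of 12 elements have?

66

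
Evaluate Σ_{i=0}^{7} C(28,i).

1683218

1 + 28 + 378 + 3276 + 20475 + 98280 + 376740 + 1184040 = 1683218.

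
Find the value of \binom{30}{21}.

14307150

C(30,21) = C(30,9) by symmetry.
C(30,9) = (30·29·28·27·26·25·24·23·22) / 9! = 5191778592000 / 362880 = 14307150.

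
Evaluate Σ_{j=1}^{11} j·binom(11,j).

Since j·C(11,j) = 11·C(10,j−1), the sum is 11·2^10 = 11·1024 = 11264.

11264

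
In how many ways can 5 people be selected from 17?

This is C(17,5) = 6188.

6188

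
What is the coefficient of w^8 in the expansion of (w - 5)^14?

The general term is C(14,j)·(w)^j·(-5)^(14-j); the w^8 term has j = 8.
C(14,8) = 3003.
Coefficient = C(14,8) · (-5)^6 = 3003 · 15625 = 46921875.

46921875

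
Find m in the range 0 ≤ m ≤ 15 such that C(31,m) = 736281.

C(31,m) increases on 0 ≤ m ≤ 15. C(31,5) = 169911 and C(31,6) = 736281, so m = 6.

6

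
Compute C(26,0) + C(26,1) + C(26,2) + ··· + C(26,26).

67108864

Setting x = 1 in (1+x)^26 gives Σ C(26,r) = 2^26 = 67108864.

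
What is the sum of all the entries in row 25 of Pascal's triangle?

33554432

Setting x = 1 in (1+x)^25 gives Σ C(25,j) = 2^25 = 33554432.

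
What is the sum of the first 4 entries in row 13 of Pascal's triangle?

378

1 + 13 + 78 + 286 = 378.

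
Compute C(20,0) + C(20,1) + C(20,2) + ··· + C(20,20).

Setting x = 1 in (1+x)^20 gives Σ C(20,k) = 2^20 = 1048576.

1048576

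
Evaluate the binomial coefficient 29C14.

C(29,14) = (29·28·27·26·25·24·23·22·21·20·19·18·17·16) / 14! = 6761440164390912000 / 87178291200 = 77558760.

77558760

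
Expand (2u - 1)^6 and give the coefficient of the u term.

The general term is C(6,j)·(2u)^j·(-1)^(6-j); the u^1 term has j = 1.
C(6,1) = 6.
Coefficient = C(6,1) · 2^1 · (-1)^5 = 6 · 2 · (-1) = -12.

-12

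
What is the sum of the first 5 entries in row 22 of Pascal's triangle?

9109

1 + 22 + 231 + 1540 + 7315 = 9109.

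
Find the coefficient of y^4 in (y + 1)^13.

The general term is C(13,j)·(y)^j·(1)^(13-j); the y^4 term has j = 4.
C(13,4) = 715.
Coefficient = C(13,4) = 715.

715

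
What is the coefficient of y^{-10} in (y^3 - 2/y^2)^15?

General term: C(15,j)·(y^3)^j·(-2/y^2)^(15-j), with y-exponent 3j − 2(15−j) = 5j − 30.
Set 5j − 30 = -10: j = 4.
C(15,4) = 1365; 1^4 = 1; (-2)^11 = -2048.
Coefficient = 1365 · 1 · (-2048) = -2795520.

-2795520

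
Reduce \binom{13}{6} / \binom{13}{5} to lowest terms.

4/3

C(n,k+1)/C(n,k) = (n−k)/(k+1) = (13−5)/(5+1) = 8/6 = 4/3.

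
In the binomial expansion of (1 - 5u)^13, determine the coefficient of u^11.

The general term is C(13,j)·(1)^j·(-5u)^(13-j); the u^11 term has j = 2.
C(13,2) = 78.
Coefficient = C(13,2) · (-5)^11 = 78 · (-48828125) = -3808593750.

-3808593750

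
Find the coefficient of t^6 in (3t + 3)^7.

The general term is C(7,j)·(3t)^j·(3)^(7-j); the t^6 term has j = 6.
C(7,6) = 7.
Coefficient = C(7,6) · 3^6 · 3^1 = 7 · 729 · 3 = 15309.

15309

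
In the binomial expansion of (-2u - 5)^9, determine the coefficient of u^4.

-6300000

The general term is C(9,j)·(-2u)^j·(-5)^(9-j); the u^4 term has j = 4.
C(9,4) = 126.
Coefficient = C(9,4) · (-2)^4 · (-5)^5 = 126 · 16 · (-3125) = -6300000.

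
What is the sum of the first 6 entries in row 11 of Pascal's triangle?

1024

1 + 11 + 55 + 165 + 330 + 462 = 1024.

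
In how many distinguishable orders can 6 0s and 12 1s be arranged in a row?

Choose positions for the 0s: C(18,6) = 18564.

18564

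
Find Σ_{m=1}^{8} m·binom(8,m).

Since m·C(8,m) = 8·C(7,m−1), the sum is 8·2^7 = 8·128 = 1024.

1024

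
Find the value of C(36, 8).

C(36,8) = (36·35·34·33·32·31·30·29) / 8! = 1220096908800 / 40320 = 30260340.

30260340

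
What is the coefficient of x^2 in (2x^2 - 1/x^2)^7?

-560

General term: C(7,j)·(2x^2)^j·(-1/x^2)^(7-j), with x-exponent 2j − 2(7−j) = 4j − 14.
Set 4j − 14 = 2: j = 4.
C(7,4) = 35; 2^4 = 16; (-1)^3 = -1.
Coefficient = 35 · 16 · (-1) = -560.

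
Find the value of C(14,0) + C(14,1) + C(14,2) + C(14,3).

470

1 + 14 + 91 + 364 = 470.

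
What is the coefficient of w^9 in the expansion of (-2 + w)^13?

11440

The general term is C(13,j)·(-2)^j·(w)^(13-j); the w^9 term has j = 4.
C(13,4) = 715.
Coefficient = C(13,4) · (-2)^4 = 715 · 16 = 11440.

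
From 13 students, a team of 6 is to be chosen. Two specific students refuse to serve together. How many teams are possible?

All 6-subsets: C(13,6) = 1716. Those containing both fixed elements: C(11,4) = 330.
1716 − 330 = 1386.

1386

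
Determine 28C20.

3108105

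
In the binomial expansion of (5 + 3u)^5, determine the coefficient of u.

9375

The general term is C(5,j)·(5)^j·(3u)^(5-j); the u^1 term has j = 4.
C(5,4) = 5.
Coefficient = C(5,4) · 5^4 · 3^1 = 5 · 625 · 3 = 9375.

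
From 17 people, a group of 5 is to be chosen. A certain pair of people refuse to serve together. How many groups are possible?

All 5-subsets: C(17,5) = 6188. Those containing both fixed elements: C(15,3) = 455.
6188 − 455 = 5733.

5733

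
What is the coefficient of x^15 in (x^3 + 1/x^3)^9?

36

General term: C(9,j)·(x^3)^j·(1/x^3)^(9-j), with x-exponent 3j − 3(9−j) = 6j − 27.
Set 6j − 27 = 15: j = 7.
C(9,7) = 36; 1^7 = 1; 1^2 = 1.
Coefficient = 36 · 1 · 1 = 36.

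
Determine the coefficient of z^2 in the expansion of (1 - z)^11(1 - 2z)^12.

Coefficient of z^2 = Σ_{j} C(11,j)·(-1)^j·C(12,2-j)·(-2)^(2-j) for j from 0 to 2.
= 264 + 264 + 55 = 583.

583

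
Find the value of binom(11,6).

462

C(11,6) = C(11,5) by symmetry.
C(11,5) = (11·10·9·8·7) / 5! = 55440 / 120 = 462.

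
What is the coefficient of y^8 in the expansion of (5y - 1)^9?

The general term is C(9,j)·(5y)^j·(-1)^(9-j); the y^8 term has j = 8.
C(9,8) = 9.
Coefficient = C(9,8) · 5^8 · (-1)^1 = 9 · 390625 · (-1) = -3515625.

-3515625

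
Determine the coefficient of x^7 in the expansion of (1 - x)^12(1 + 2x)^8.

-1560

Coefficient of x^7 = Σ_{j} C(12,j)·(-1)^j·C(8,7-j)·2^(7-j) for j from 0 to 7.
= 1024 + (-21504) + 118272 + (-246400) + 221760 + (-88704) + 14784 + (-792) = -1560.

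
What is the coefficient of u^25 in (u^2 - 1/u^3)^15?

-15

General term: C(15,j)·(u^2)^j·(-1/u^3)^(15-j), with u-exponent 2j − 3(15−j) = 5j − 45.
Set 5j − 45 = 25: j = 14.
C(15,14) = 15; 1^14 = 1; (-1)^1 = -1.
Coefficient = 15 · 1 · (-1) = -15.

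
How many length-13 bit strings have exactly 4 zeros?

715

Choose the 4 positions: C(13,4) = 715.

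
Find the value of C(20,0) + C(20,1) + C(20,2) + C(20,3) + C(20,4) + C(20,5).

21700

1 + 20 + 190 + 1140 + 4845 + 15504 = 21700.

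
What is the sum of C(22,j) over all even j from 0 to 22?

Even-j terms of row 22 sum to 2^21 = 2097152.

2097152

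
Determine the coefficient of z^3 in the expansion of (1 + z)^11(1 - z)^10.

-10

Coefficient of z^3 = Σ_{j} C(11,j)·1^j·C(10,3-j)·(-1)^(3-j) for j from 0 to 3.
= (-120) + 495 + (-550) + 165 = -10.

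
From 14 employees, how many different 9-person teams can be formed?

This is C(14,9) = 2002.

2002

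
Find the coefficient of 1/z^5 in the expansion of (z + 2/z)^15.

3075072

General term: C(15,j)·(z)^j·(2/z)^(15-j), with z-exponent 1j − 1(15−j) = 2j − 15.
Set 2j − 15 = -5: j = 5.
C(15,5) = 3003; 1^5 = 1; 2^10 = 1024.
Coefficient = 3003 · 1 · 1024 = 3075072.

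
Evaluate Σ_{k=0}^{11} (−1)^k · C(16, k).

The partial alternating sum Σ_{k=0}^{11} (−1)^k C(16,k) = (−1)^11 C(15,11) = -1365.

-1365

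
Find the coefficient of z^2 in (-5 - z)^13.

-3808593750

The general term is C(13,j)·(-5)^j·(-z)^(13-j); the z^2 term has j = 11.
C(13,11) = 78.
Coefficient = C(13,11) · (-5)^11 = 78 · (-48828125) = -3808593750.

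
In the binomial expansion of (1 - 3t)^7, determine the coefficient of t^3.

-945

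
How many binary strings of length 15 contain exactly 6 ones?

5005

Choose the 6 positions: C(15,6) = 5005.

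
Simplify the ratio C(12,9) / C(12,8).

4/9

C(n,k+1)/C(n,k) = (n−k)/(k+1) = (12−8)/(8+1) = 4/9.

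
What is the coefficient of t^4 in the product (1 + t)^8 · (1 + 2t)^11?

23302

Coefficient of t^4 = Σ_{j} C(8,j)·1^j·C(11,4-j)·2^(4-j) for j from 0 to 4.
= 5280 + 10560 + 6160 + 1232 + 70 = 23302.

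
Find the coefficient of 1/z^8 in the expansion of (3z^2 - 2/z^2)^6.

-576

General term: C(6,j)·(3z^2)^j·(-2/z^2)^(6-j), with z-exponent 2j − 2(6−j) = 4j − 12.
Set 4j − 12 = -8: j = 1.
C(6,1) = 6; 3^1 = 3; (-2)^5 = -32.
Coefficient = 6 · 3 · (-32) = -576.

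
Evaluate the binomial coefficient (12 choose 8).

C(12,8) = C(12,4) by symmetry.
C(12,4) = (12·11·10·9) / 4! = 11880 / 24 = 495.

495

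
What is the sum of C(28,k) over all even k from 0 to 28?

134217728

Even-k terms of row 28 sum to 2^27 = 134217728.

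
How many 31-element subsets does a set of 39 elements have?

61523748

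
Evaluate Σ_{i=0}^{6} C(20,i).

60460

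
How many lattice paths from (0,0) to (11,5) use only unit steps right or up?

4368

Each path is a sequence of 16 steps with 11 rights: C(16,11) = 4368.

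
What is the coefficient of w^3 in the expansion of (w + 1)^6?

20

The general term is C(6,j)·(w)^j·(1)^(6-j); the w^3 term has j = 3.
C(6,3) = 20.
Coefficient = C(6,3) = 20.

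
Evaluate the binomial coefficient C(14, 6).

3003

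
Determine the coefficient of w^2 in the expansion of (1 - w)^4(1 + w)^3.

Coefficient of w^2 = Σ_{j} C(4,j)·(-1)^j·C(3,2-j)·1^(2-j) for j from 0 to 2.
= 3 + (-12) + 6 = -3.

-3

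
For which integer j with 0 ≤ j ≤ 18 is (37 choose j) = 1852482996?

12

C(37,j) increases on 0 ≤ j ≤ 18. C(37,11) = 854992152 and C(37,12) = 1852482996, so j = 12.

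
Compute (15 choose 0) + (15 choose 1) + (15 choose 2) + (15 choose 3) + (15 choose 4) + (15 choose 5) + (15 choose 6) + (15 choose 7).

16384

1 + 15 + 105 + 455 + 1365 + 3003 + 5005 + 6435 = 16384.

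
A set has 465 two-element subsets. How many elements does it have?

31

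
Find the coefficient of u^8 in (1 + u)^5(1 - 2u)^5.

0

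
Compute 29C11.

34597290

C(29,11) = (29·28·27·26·25·24·23·22·21·20·19) / 11! = 1381013105472000 / 39916800 = 34597290.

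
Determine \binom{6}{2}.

15

C(6,2) = (6·5) / 2! = 30 / 2 = 15.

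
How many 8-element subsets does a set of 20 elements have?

C(20,8) = (20·19·18·17·16·15·14·13) / 8! = 5079110400 / 40320 = 125970.

125970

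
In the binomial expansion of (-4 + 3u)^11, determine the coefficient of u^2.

-129761280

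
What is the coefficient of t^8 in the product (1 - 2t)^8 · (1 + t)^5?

288

Coefficient of t^8 = Σ_{j} C(8,j)·(-2)^j·C(5,8-j)·1^(8-j) for j from 3 to 8.
= (-448) + 5600 + (-17920) + 17920 + (-5120) + 256 = 288.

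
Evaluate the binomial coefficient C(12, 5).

792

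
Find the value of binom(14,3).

C(14,3) = (14·13·12) / 3! = 2184 / 6 = 364.

364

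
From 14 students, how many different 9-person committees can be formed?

2002

This is C(14,9) = 2002.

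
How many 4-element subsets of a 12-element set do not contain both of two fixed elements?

All 4-subsets: C(12,4) = 495. Those containing both fixed elements: C(10,2) = 45.
495 − 45 = 450.

450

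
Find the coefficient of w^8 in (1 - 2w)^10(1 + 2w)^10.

Coefficient of w^8 = Σ_{j} C(10,j)·(-2)^j·C(10,8-j)·2^(8-j) for j from 0 to 8.
= 11520 + (-307200) + 2419200 + (-7741440) + 11289600 + (-7741440) + 2419200 + (-307200) + 11520 = 53760.

53760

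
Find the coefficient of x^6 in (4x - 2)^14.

3148873728

The general term is C(14,j)·(4x)^j·(-2)^(14-j); the x^6 term has j = 6.
C(14,6) = 3003.
Coefficient = C(14,6) · 4^6 · (-2)^8 = 3003 · 4096 · 256 = 3148873728.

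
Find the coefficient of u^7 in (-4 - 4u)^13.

-115158810624

The general term is C(13,j)·(-4)^j·(-4u)^(13-j); the u^7 term has j = 6.
C(13,6) = 1716.
Coefficient = C(13,6) · (-4)^6 · (-4)^7 = 1716 · 4096 · (-16384) = -115158810624.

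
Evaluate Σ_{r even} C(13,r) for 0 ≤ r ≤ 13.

Even-r terms of row 13 sum to 2^12 = 4096.

4096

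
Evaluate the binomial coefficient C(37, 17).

15905368710

C(37,17) = (37·36·35·34·33·32·31·30·29·28·27·26·25·24·23·22·21) / 17! = 5657339689378493276160000 / 355687428096000 = 15905368710.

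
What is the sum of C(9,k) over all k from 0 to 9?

The entries of row 9 sum to 2^9 = 512.

512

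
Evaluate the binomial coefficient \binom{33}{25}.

C(33,25) = C(33,8) by symmetry.
C(33,8) = (33·32·31·30·29·28·27·26) / 8! = 559809169920 / 40320 = 13884156.

13884156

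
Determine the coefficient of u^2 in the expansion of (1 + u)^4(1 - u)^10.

Coefficient of u^2 = Σ_{j} C(4,j)·1^j·C(10,2-j)·(-1)^(2-j) for j from 0 to 2.
= 45 + (-40) + 6 = 11.

11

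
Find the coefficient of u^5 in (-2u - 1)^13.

The general term is C(13,j)·(-2u)^j·(-1)^(13-j); the u^5 term has j = 5.
C(13,5) = 1287.
Coefficient = C(13,5) · (-2)^5 = 1287 · (-32) = -41184.

-41184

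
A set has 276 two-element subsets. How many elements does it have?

24

n(n−1)/2 = 276 ⇒ n(n−1) = 552. Since 24·23 = 552, n = 24.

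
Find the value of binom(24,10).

1961256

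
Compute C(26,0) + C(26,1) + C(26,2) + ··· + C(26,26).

67108864

Setting x = 1 in (1+x)^26 gives Σ C(26,j) = 2^26 = 67108864.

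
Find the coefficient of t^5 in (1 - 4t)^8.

-57344

The general term is C(8,j)·(1)^j·(-4t)^(8-j); the t^5 term has j = 3.
C(8,3) = 56.
Coefficient = C(8,3) · (-4)^5 = 56 · (-1024) = -57344.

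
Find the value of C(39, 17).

C(39,17) = (39·38·37·36·35·34·33·32·31·30·29·28·27·26·25·24·23) / 17! = 18147570172421919989760000 / 355687428096000 = 51021117810.

51021117810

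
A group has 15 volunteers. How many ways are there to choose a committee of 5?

3003

This is C(15,5) = 3003.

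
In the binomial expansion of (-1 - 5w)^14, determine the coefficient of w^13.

17089843750

The general term is C(14,j)·(-1)^j·(-5w)^(14-j); the w^13 term has j = 1.
C(14,1) = 14.
Coefficient = C(14,1) · (-1)^1 · (-5)^13 = 14 · (-1) · (-1220703125) = 17089843750.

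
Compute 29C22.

C(29,22) = C(29,7) by symmetry.
C(29,7) = (29·28·27·26·25·24·23) / 7! = 7866331200 / 5040 = 1560780.

1560780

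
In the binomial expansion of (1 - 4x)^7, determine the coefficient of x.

-28

The general term is C(7,j)·(1)^j·(-4x)^(7-j); the x^1 term has j = 6.
C(7,6) = 7.
Coefficient = C(7,6) · (-4)^1 = 7 · (-4) = -28.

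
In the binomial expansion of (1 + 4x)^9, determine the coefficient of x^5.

129024

The general term is C(9,j)·(1)^j·(4x)^(9-j); the x^5 term has j = 4.
C(9,4) = 126.
Coefficient = C(9,4) · 4^5 = 126 · 1024 = 129024.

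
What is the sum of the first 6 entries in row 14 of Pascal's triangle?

3473

1 + 14 + 91 + 364 + 1001 + 2002 = 3473.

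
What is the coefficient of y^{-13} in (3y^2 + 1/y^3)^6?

18

General term: C(6,j)·(3y^2)^j·(1/y^3)^(6-j), with y-exponent 2j − 3(6−j) = 5j − 18.
Set 5j − 18 = -13: j = 1.
C(6,1) = 6; 3^1 = 3; 1^5 = 1.
Coefficient = 6 · 3 · 1 = 18.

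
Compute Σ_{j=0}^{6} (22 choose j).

1 + 22 + 231 + 1540 + 7315 + 26334 + 74613 = 110056.

110056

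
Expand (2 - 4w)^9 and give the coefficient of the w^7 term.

-2359296

The general term is C(9,j)·(2)^j·(-4w)^(9-j); the w^7 term has j = 2.
C(9,2) = 36.
Coefficient = C(9,2) · 2^2 · (-4)^7 = 36 · 4 · (-16384) = -2359296.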